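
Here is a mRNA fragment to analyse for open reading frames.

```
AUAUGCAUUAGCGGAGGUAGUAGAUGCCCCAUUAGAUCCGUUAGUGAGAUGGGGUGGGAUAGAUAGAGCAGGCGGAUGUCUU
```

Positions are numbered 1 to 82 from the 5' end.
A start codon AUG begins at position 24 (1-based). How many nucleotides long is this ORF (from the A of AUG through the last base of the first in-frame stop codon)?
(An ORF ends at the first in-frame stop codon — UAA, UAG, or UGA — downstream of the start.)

Codons from position 24: AUG (24–26), CCC (27–29), CAU (30–32), UAG (33–35).
UAG is the first in-frame stop; ORF spans 24–35, 12 nucleotides.

12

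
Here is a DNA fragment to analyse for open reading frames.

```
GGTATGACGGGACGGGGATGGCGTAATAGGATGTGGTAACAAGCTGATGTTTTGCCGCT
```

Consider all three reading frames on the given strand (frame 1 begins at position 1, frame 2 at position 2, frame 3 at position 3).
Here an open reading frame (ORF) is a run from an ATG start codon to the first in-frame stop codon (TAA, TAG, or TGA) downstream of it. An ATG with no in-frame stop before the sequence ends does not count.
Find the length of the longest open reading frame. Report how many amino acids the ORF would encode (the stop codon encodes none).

11

Frame 1: GGT ATG ACG GGA CGG GGA TGG CGT AAT AGG ATG TGG TAA CAA GCT GAT GTT TTG CCG — ATG at 4, stop TAA at 37 → 36 nt; ATG at 31, stop TAA at 37 → 9 nt.
Frame 2: GTA TGA CGG GAC GGG GAT GGC GTA ATA GGA TGT GGT AAC AAG CTG ATG TTT TGC CGC — no ATG→stop ORF.
Frame 3: TAT GAC GGG ACG GGG ATG GCG TAA TAG GAT GTG GTA ACA AGC TGA TGT TTT GCC GCT — ATG at 18, stop TAA at 24 → 9 nt.
Longest: frame 1, positions 4–39, 36 nt = 12 codons = 11 aa. → 11 amino acids.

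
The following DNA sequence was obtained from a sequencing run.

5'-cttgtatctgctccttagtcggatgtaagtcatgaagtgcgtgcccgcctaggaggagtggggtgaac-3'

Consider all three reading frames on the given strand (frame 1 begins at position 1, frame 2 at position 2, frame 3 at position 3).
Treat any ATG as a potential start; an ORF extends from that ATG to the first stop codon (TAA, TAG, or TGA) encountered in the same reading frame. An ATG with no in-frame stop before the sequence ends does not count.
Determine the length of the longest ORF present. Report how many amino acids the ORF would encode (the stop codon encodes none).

6

Frame 1: CTT GTA TCT GCT CCT TAG TCG GAT GTA AGT CAT GAA GTG CGT GCC CGC CTA GGA GGA GTG GGG TGA — no ATG→stop ORF.
Frame 2: TTG TAT CTG CTC CTT AGT CGG ATG TAA GTC ATG AAG TGC GTG CCC GCC TAG GAG GAG TGG GGT GAA — ATG at 23, stop TAA at 26 → 6 nt; ATG at 32, stop TAG at 50 → 21 nt.
Frame 3: TGT ATC TGC TCC TTA GTC GGA TGT AAG TCA TGA AGT GCG TGC CCG CCT AGG AGG AGT GGG GTG AAC — no ATG→stop ORF.
Longest: frame 2, positions 32–52, 21 nt = 7 codons = 6 aa. → 6 amino acids.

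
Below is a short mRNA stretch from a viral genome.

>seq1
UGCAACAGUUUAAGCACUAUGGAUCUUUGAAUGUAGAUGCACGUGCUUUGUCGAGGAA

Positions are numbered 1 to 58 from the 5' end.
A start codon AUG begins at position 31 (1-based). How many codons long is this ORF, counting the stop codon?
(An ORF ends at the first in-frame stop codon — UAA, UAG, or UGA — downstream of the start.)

Codons from position 31: AUG (31–33), UAG (34–36).
UAG is the first in-frame stop; that's 2 codons including the stop.

2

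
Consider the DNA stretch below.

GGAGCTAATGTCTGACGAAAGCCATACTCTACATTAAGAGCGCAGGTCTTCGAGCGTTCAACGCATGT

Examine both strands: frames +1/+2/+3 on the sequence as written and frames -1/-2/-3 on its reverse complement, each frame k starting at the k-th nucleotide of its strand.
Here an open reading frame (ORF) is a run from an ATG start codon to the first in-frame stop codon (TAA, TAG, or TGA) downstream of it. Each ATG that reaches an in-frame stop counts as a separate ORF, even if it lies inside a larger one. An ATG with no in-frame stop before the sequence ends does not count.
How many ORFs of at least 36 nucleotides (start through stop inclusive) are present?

Reverse complement (5'→3'): ACATGCGTTGAACGCTCGAAGACCTGCGCTCTTAATGTAGAGTATGGCTTTCGTCAGACATTAGCTCC
Frame +1: GGA GCT AAT GTC TGA CGA AAG CCA TAC TCT ACA TTA AGA GCG CAG GTC TTC GAG CGT TCA ACG CAT — no ATG→stop ORF.
Frame +2: GAG CTA ATG TCT GAC GAA AGC CAT ACT CTA CAT TAA GAG CGC AGG TCT TCG AGC GTT CAA CGC ATG — ATG at 8, stop TAA at 35 → 30 nt.
Frame +3: AGC TAA TGT CTG ACG AAA GCC ATA CTC TAC ATT AAG AGC GCA GGT CTT CGA GCG TTC AAC GCA TGT — no ATG→stop ORF.
Frame -1: ACA TGC GTT GAA CGC TCG AAG ACC TGC GCT CTT AAT GTA GAG TAT GGC TTT CGT CAG ACA TTA GCT — no ATG→stop ORF.
Frame -2: CAT GCG TTG AAC GCT CGA AGA CCT GCG CTC TTA ATG TAG AGT ATG GCT TTC GTC AGA CAT TAG CTC — ATG at 35, stop TAG at 38 → 6 nt; ATG at 44, stop TAG at 62 → 21 nt.
Frame -3: ATG CGT TGA ACG CTC GAA GAC CTG CGC TCT TAA TGT AGA GTA TGG CTT TCG TCA GAC ATT AGC TCC — ATG at 3, stop TGA at 9 → 9 nt.
No ORF reaches 36 nucleotides. Count = 0.

0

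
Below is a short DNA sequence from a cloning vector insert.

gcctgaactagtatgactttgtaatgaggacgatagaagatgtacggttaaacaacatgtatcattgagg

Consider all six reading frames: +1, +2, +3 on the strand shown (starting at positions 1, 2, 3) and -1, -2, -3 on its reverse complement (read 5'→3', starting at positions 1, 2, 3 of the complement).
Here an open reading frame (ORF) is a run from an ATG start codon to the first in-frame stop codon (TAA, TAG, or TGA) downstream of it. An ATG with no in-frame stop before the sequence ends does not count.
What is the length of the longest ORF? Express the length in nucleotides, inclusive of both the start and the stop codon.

51

Reverse complement (5'→3'): CCTCAATGATACATGTTGTTTAACCGTACATCTTCTATCGTCCTCATTACAAAGTCATACTAGTTCAGGC
Frame +1: GCC TGA ACT AGT ATG ACT TTG TAA TGA GGA CGA TAG AAG ATG TAC GGT TAA ACA ACA TGT ATC ATT GAG — ATG at 13, stop TAA at 22 → 12 nt; ATG at 40, stop TAA at 49 → 12 nt.
Frame +2: CCT GAA CTA GTA TGA CTT TGT AAT GAG GAC GAT AGA AGA TGT ACG GTT AAA CAA CAT GTA TCA TTG AGG — no ATG→stop ORF.
Frame +3: CTG AAC TAG TAT GAC TTT GTA ATG AGG ACG ATA GAA GAT GTA CGG TTA AAC AAC ATG TAT CAT TGA — ATG at 24, stop TGA at 66 → 45 nt; ATG at 57, stop TGA at 66 → 12 nt.
Frame -1: CCT CAA TGA TAC ATG TTG TTT AAC CGT ACA TCT TCT ATC GTC CTC ATT ACA AAG TCA TAC TAG TTC AGG — ATG at 13, stop TAG at 61 → 51 nt.
Frame -2: CTC AAT GAT ACA TGT TGT TTA ACC GTA CAT CTT CTA TCG TCC TCA TTA CAA AGT CAT ACT AGT TCA GGC — no ATG→stop ORF.
Frame -3: TCA ATG ATA CAT GTT GTT TAA CCG TAC ATC TTC TAT CGT CCT CAT TAC AAA GTC ATA CTA GTT CAG — ATG at 6, stop TAA at 21 → 18 nt.
Longest: frame -1, positions 13–63, 51 nt = 17 codons = 16 aa. → 51 nucleotides.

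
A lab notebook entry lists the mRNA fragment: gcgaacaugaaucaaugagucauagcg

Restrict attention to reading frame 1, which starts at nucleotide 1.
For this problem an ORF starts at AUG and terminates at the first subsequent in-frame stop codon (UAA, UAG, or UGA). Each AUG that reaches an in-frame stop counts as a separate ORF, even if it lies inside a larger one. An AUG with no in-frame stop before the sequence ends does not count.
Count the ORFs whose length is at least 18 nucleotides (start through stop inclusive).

0

Frame 1: GCG AAC AUG AAU CAA UGA GUC AUA GCG — AUG at 7, stop UGA at 16 → 12 nt.
No ORF reaches 18 nucleotides. Count = 0.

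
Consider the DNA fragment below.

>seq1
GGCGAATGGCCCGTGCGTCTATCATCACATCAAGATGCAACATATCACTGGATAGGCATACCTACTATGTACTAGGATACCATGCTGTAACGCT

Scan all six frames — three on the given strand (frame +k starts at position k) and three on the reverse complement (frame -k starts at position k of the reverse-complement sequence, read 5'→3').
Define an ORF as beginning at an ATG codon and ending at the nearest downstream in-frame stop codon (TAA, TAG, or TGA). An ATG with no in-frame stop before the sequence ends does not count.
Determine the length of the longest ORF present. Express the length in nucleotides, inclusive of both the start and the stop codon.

21

Reverse complement (5'→3'): AGCGTTACAGCATGGTATCCTAGTACATAGTAGGTATGCCTATCCAGTGATATGTTGCATCTTGATGTGATGATAGACGCACGGGCCATTCGCC
Frame +1: GGC GAA TGG CCC GTG CGT CTA TCA TCA CAT CAA GAT GCA ACA TAT CAC TGG ATA GGC ATA CCT ACT ATG TAC TAG GAT ACC ATG CTG TAA CGC — ATG at 67, stop TAG at 73 → 9 nt; ATG at 82, stop TAA at 88 → 9 nt.
Frame +2: GCG AAT GGC CCG TGC GTC TAT CAT CAC ATC AAG ATG CAA CAT ATC ACT GGA TAG GCA TAC CTA CTA TGT ACT AGG ATA CCA TGC TGT AAC GCT — ATG at 35, stop TAG at 53 → 21 nt.
Frame +3: CGA ATG GCC CGT GCG TCT ATC ATC ACA TCA AGA TGC AAC ATA TCA CTG GAT AGG CAT ACC TAC TAT GTA CTA GGA TAC CAT GCT GTA ACG — no ATG→stop ORF.
Frame -1: AGC GTT ACA GCA TGG TAT CCT AGT ACA TAG TAG GTA TGC CTA TCC AGT GAT ATG TTG CAT CTT GAT GTG ATG ATA GAC GCA CGG GCC ATT CGC — no ATG→stop ORF.
Frame -2: GCG TTA CAG CAT GGT ATC CTA GTA CAT AGT AGG TAT GCC TAT CCA GTG ATA TGT TGC ATC TTG ATG TGA TGA TAG ACG CAC GGG CCA TTC GCC — ATG at 65, stop TGA at 68 → 6 nt.
Frame -3: CGT TAC AGC ATG GTA TCC TAG TAC ATA GTA GGT ATG CCT ATC CAG TGA TAT GTT GCA TCT TGA TGT GAT GAT AGA CGC ACG GGC CAT TCG — ATG at 12, stop TAG at 21 → 12 nt; ATG at 36, stop TGA at 48 → 15 nt.
Longest: frame +2, positions 35–55, 21 nt = 7 codons = 6 aa. → 21 nucleotides.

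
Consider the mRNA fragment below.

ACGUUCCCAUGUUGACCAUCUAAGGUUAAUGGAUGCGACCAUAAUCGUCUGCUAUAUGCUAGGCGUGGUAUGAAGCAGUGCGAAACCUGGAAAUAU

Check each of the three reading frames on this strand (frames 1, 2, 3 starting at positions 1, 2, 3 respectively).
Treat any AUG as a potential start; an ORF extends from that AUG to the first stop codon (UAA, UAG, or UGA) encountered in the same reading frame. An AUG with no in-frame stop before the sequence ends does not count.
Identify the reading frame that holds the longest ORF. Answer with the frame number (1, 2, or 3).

2

Frame 1: ACG UUC CCA UGU UGA CCA UCU AAG GUU AAU GGA UGC GAC CAU AAU CGU CUG CUA UAU GCU AGG CGU GGU AUG AAG CAG UGC GAA ACC UGG AAA UAU — no AUG→stop ORF.
Frame 2: CGU UCC CAU GUU GAC CAU CUA AGG UUA AUG GAU GCG ACC AUA AUC GUC UGC UAU AUG CUA GGC GUG GUA UGA AGC AGU GCG AAA CCU GGA AAU — AUG at 29, stop UGA at 71 → 45 nt; AUG at 56, stop UGA at 71 → 18 nt.
Frame 3: GUU CCC AUG UUG ACC AUC UAA GGU UAA UGG AUG CGA CCA UAA UCG UCU GCU AUA UGC UAG GCG UGG UAU GAA GCA GUG CGA AAC CUG GAA AUA — AUG at 9, stop UAA at 21 → 15 nt; AUG at 33, stop UAA at 42 → 12 nt.
Longest ORF is 45 nt in frame 2 (positions 29–73).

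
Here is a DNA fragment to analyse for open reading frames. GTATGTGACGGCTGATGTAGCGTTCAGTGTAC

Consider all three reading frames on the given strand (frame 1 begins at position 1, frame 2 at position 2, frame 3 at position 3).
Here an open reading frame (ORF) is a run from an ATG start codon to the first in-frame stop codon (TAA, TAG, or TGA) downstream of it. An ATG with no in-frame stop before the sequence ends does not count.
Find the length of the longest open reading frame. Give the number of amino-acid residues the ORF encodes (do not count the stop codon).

1

Frame 1: GTA TGT GAC GGC TGA TGT AGC GTT CAG TGT — no ATG→stop ORF.
Frame 2: TAT GTG ACG GCT GAT GTA GCG TTC AGT GTA — no ATG→stop ORF.
Frame 3: ATG TGA CGG CTG ATG TAG CGT TCA GTG TAC — ATG at 3, stop TGA at 6 → 6 nt; ATG at 15, stop TAG at 18 → 6 nt.
Longest: frame 3, positions 3–8, 6 nt = 2 codons = 1 aa. → 1 amino acids.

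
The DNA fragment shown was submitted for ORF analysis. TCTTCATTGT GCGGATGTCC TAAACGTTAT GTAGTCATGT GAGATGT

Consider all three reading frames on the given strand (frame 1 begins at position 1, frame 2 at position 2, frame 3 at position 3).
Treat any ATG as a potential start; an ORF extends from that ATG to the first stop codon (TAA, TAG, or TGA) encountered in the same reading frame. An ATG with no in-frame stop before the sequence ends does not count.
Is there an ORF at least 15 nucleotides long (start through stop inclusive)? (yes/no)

Frame 1: TCT TCA TTG TGC GGA TGT CCT AAA CGT TAT GTA GTC ATG TGA GAT — ATG at 37, stop TGA at 40 → 6 nt.
Frame 2: CTT CAT TGT GCG GAT GTC CTA AAC GTT ATG TAG TCA TGT GAG ATG — ATG at 29, stop TAG at 32 → 6 nt.
Frame 3: TTC ATT GTG CGG ATG TCC TAA ACG TTA TGT AGT CAT GTG AGA TGT — ATG at 15, stop TAA at 21 → 9 nt.
Largest ORF found is 9 nucleotides < 15, so no.

no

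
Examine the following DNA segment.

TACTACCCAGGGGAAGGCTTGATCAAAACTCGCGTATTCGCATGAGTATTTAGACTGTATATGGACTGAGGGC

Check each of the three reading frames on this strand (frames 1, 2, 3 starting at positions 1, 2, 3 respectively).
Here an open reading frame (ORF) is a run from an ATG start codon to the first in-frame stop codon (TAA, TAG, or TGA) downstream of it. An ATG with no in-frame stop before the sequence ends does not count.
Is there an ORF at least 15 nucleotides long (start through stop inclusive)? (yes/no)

Frame 1: TAC TAC CCA GGG GAA GGC TTG ATC AAA ACT CGC GTA TTC GCA TGA GTA TTT AGA CTG TAT ATG GAC TGA GGG — ATG at 61, stop TGA at 67 → 9 nt.
Frame 2: ACT ACC CAG GGG AAG GCT TGA TCA AAA CTC GCG TAT TCG CAT GAG TAT TTA GAC TGT ATA TGG ACT GAG GGC — no ATG→stop ORF.
Frame 3: CTA CCC AGG GGA AGG CTT GAT CAA AAC TCG CGT ATT CGC ATG AGT ATT TAG ACT GTA TAT GGA CTG AGG — ATG at 42, stop TAG at 51 → 12 nt.
Largest ORF found is 12 nucleotides < 15, so no.

no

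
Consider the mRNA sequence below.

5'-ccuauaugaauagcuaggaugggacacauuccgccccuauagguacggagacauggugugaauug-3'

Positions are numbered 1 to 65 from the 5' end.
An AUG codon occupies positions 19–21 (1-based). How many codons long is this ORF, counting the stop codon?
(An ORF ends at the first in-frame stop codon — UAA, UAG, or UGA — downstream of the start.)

Codons from position 19: AUG (19–21), GGA (22–24), CAC (25–27), AUU (28–30), CCG (31–33), CCC (34–36), CUA (37–39), UAG (40–42).
UAG is the first in-frame stop; that's 8 codons including the stop.

8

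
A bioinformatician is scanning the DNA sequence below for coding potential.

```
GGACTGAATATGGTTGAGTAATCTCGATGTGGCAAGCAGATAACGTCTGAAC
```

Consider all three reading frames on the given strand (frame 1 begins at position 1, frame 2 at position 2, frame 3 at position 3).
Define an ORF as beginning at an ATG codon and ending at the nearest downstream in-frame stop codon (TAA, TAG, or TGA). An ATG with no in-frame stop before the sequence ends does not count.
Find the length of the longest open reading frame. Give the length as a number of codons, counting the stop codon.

Frame 1: GGA CTG AAT ATG GTT GAG TAA TCT CGA TGT GGC AAG CAG ATA ACG TCT GAA — ATG at 10, stop TAA at 19 → 12 nt.
Frame 2: GAC TGA ATA TGG TTG AGT AAT CTC GAT GTG GCA AGC AGA TAA CGT CTG AAC — no ATG→stop ORF.
Frame 3: ACT GAA TAT GGT TGA GTA ATC TCG ATG TGG CAA GCA GAT AAC GTC TGA — ATG at 27, stop TGA at 48 → 24 nt.
Longest: frame 3, positions 27–50, 24 nt = 8 codons = 7 aa. → 8 codons.

8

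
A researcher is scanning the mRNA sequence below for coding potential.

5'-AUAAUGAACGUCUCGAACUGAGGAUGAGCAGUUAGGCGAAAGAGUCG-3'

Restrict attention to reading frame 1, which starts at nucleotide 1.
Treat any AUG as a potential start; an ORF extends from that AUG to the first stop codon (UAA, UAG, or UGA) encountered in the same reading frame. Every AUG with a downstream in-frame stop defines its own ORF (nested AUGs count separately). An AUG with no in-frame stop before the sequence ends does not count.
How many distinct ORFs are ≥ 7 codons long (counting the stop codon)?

0

Frame 1: AUA AUG AAC GUC UCG AAC UGA GGA UGA GCA GUU AGG CGA AAG AGU — AUG at 4, stop UGA at 19 → 18 nt.
No ORF reaches 7 codons. Count = 0.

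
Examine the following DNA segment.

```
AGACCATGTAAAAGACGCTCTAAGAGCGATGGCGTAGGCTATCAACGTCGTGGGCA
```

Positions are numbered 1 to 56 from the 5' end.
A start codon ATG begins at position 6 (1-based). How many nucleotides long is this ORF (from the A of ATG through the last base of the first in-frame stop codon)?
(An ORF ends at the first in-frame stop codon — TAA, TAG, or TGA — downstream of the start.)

Codons from position 6: ATG (6–8), TAA (9–11).
TAA is the first in-frame stop; ORF spans 6–11, 6 nucleotides.

6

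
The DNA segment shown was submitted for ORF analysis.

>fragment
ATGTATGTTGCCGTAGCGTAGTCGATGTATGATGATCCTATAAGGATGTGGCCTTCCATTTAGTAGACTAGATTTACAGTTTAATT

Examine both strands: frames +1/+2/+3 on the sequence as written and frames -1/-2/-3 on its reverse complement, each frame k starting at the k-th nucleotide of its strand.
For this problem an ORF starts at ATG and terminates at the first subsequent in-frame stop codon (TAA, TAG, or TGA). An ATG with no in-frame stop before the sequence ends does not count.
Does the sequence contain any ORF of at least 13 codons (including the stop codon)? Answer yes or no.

yes

Reverse complement (5'→3'): AATTAAACTGTAAATCTAGTCTACTAAATGGAAGGCCACATCCTTATAGGATCATCATACATCGACTACGCTACGGCAACATACAT
Frame +1: ATG TAT GTT GCC GTA GCG TAG TCG ATG TAT GAT GAT CCT ATA AGG ATG TGG CCT TCC ATT TAG TAG ACT AGA TTT ACA GTT TAA — ATG at 1, stop TAG at 19 → 21 nt; ATG at 25, stop TAG at 61 → 39 nt; ATG at 46, stop TAG at 61 → 18 nt.
Frame +2: TGT ATG TTG CCG TAG CGT AGT CGA TGT ATG ATG ATC CTA TAA GGA TGT GGC CTT CCA TTT AGT AGA CTA GAT TTA CAG TTT AAT — ATG at 5, stop TAG at 14 → 12 nt; ATG at 29, stop TAA at 41 → 15 nt; ATG at 32, stop TAA at 41 → 12 nt.
Frame +3: GTA TGT TGC CGT AGC GTA GTC GAT GTA TGA TGA TCC TAT AAG GAT GTG GCC TTC CAT TTA GTA GAC TAG ATT TAC AGT TTA ATT — no ATG→stop ORF.
Frame -1: AAT TAA ACT GTA AAT CTA GTC TAC TAA ATG GAA GGC CAC ATC CTT ATA GGA TCA TCA TAC ATC GAC TAC GCT ACG GCA ACA TAC — no ATG→stop ORF.
Frame -2: ATT AAA CTG TAA ATC TAG TCT ACT AAA TGG AAG GCC ACA TCC TTA TAG GAT CAT CAT ACA TCG ACT ACG CTA CGG CAA CAT ACA — no ATG→stop ORF.
Frame -3: TTA AAC TGT AAA TCT AGT CTA CTA AAT GGA AGG CCA CAT CCT TAT AGG ATC ATC ATA CAT CGA CTA CGC TAC GGC AAC ATA CAT — no ATG→stop ORF.
Frame +1 has an ORF of 13 codons (positions 25–63) ≥ 13, so yes.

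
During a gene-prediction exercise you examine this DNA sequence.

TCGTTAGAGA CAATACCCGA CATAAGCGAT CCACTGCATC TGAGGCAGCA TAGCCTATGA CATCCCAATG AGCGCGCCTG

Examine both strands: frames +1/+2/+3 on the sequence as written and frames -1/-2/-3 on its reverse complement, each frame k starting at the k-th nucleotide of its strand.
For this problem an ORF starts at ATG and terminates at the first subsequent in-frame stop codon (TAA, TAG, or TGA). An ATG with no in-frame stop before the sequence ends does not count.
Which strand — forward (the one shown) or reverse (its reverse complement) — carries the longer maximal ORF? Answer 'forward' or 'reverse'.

reverse

Reverse complement (5'→3'): CAGGCGCGCTCATTGGGATGTCATAGGCTATGCTGCCTCAGATGCAGTGGATCGCTTATGTCGGGTATTGTCTCTAACGA
Frame +1: TCG TTA GAG ACA ATA CCC GAC ATA AGC GAT CCA CTG CAT CTG AGG CAG CAT AGC CTA TGA CAT CCC AAT GAG CGC GCC — no ATG→stop ORF.
Frame +2: CGT TAG AGA CAA TAC CCG ACA TAA GCG ATC CAC TGC ATC TGA GGC AGC ATA GCC TAT GAC ATC CCA ATG AGC GCG CCT — no ATG→stop ORF.
Frame +3: GTT AGA GAC AAT ACC CGA CAT AAG CGA TCC ACT GCA TCT GAG GCA GCA TAG CCT ATG ACA TCC CAA TGA GCG CGC CTG — ATG at 57, stop TGA at 69 → 15 nt.
Frame -1: CAG GCG CGC TCA TTG GGA TGT CAT AGG CTA TGC TGC CTC AGA TGC AGT GGA TCG CTT ATG TCG GGT ATT GTC TCT AAC — no ATG→stop ORF.
Frame -2: AGG CGC GCT CAT TGG GAT GTC ATA GGC TAT GCT GCC TCA GAT GCA GTG GAT CGC TTA TGT CGG GTA TTG TCT CTA ACG — no ATG→stop ORF.
Frame -3: GGC GCG CTC ATT GGG ATG TCA TAG GCT ATG CTG CCT CAG ATG CAG TGG ATC GCT TAT GTC GGG TAT TGT CTC TAA CGA — ATG at 18, stop TAG at 24 → 9 nt; ATG at 30, stop TAA at 75 → 48 nt; ATG at 42, stop TAA at 75 → 36 nt.
Forward-strand max 15 nt; reverse-strand max 48 nt. The reverse strand has the longer ORF.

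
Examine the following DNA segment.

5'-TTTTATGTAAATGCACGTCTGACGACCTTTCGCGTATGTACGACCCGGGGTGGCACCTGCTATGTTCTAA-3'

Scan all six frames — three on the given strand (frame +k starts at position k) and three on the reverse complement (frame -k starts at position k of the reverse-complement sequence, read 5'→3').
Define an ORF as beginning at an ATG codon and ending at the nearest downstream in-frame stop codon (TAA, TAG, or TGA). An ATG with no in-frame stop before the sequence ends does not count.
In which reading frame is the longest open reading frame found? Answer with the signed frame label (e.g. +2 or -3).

Reverse complement (5'→3'): TTAGAACATAGCAGGTGCCACCCCGGGTCGTACATACGCGAAAGGTCGTCAGACGTGCATTTACATAAAA
Frame +1: TTT TAT GTA AAT GCA CGT CTG ACG ACC TTT CGC GTA TGT ACG ACC CGG GGT GGC ACC TGC TAT GTT CTA — no ATG→stop ORF.
Frame +2: TTT ATG TAA ATG CAC GTC TGA CGA CCT TTC GCG TAT GTA CGA CCC GGG GTG GCA CCT GCT ATG TTC TAA — ATG at 5, stop TAA at 8 → 6 nt; ATG at 11, stop TGA at 20 → 12 nt; ATG at 62, stop TAA at 68 → 9 nt.
Frame +3: TTA TGT AAA TGC ACG TCT GAC GAC CTT TCG CGT ATG TAC GAC CCG GGG TGG CAC CTG CTA TGT TCT — no ATG→stop ORF.
Frame -1: TTA GAA CAT AGC AGG TGC CAC CCC GGG TCG TAC ATA CGC GAA AGG TCG TCA GAC GTG CAT TTA CAT AAA — no ATG→stop ORF.
Frame -2: TAG AAC ATA GCA GGT GCC ACC CCG GGT CGT ACA TAC GCG AAA GGT CGT CAG ACG TGC ATT TAC ATA AAA — no ATG→stop ORF.
Frame -3: AGA ACA TAG CAG GTG CCA CCC CGG GTC GTA CAT ACG CGA AAG GTC GTC AGA CGT GCA TTT ACA TAA — no ATG→stop ORF.
Longest ORF is 12 nt in frame +2 (positions 11–22).

+2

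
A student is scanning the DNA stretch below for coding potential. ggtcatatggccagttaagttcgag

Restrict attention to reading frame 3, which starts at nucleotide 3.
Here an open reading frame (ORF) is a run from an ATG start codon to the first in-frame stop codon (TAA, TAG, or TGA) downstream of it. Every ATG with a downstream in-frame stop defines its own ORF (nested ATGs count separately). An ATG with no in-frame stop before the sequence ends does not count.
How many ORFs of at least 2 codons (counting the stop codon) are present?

0

Frame 3: TCA TAT GGC CAG TTA AGT TCG — no ATG→stop ORF.
No ORF reaches 2 codons. Count = 0.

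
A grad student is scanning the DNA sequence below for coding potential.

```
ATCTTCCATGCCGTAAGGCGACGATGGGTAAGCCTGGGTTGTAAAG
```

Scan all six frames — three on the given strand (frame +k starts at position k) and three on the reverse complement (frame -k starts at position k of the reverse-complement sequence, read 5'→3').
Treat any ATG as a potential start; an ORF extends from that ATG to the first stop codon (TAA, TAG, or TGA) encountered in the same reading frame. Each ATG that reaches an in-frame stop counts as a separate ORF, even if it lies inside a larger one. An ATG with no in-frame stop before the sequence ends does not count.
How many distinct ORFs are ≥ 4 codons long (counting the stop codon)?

Reverse complement (5'→3'): CTTTACAACCCAGGCTTACCCATCGTCGCCTTACGGCATGGAAGAT
Frame +1: ATC TTC CAT GCC GTA AGG CGA CGA TGG GTA AGC CTG GGT TGT AAA — no ATG→stop ORF.
Frame +2: TCT TCC ATG CCG TAA GGC GAC GAT GGG TAA GCC TGG GTT GTA AAG — ATG at 8, stop TAA at 14 → 9 nt.
Frame +3: CTT CCA TGC CGT AAG GCG ACG ATG GGT AAG CCT GGG TTG TAA — ATG at 24, stop TAA at 42 → 21 nt.
Frame -1: CTT TAC AAC CCA GGC TTA CCC ATC GTC GCC TTA CGG CAT GGA AGA — no ATG→stop ORF.
Frame -2: TTT ACA ACC CAG GCT TAC CCA TCG TCG CCT TAC GGC ATG GAA GAT — no ATG→stop ORF.
Frame -3: TTA CAA CCC AGG CTT ACC CAT CGT CGC CTT ACG GCA TGG AAG — no ATG→stop ORF.
ORFs ≥ 4 codons: frame +3 24–44 (7 codons). Count = 1.

1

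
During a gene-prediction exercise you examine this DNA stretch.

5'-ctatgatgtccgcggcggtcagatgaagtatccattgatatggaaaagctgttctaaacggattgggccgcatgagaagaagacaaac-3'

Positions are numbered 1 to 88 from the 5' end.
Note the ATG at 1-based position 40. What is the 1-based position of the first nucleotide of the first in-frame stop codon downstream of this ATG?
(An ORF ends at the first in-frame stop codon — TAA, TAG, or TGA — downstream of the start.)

55

Codons from position 40: ATG (40–42), GAA (43–45), AAG (46–48), CTG (49–51), TTC (52–54), TAA (55–57).
TAA is a stop codon; it begins at position 55.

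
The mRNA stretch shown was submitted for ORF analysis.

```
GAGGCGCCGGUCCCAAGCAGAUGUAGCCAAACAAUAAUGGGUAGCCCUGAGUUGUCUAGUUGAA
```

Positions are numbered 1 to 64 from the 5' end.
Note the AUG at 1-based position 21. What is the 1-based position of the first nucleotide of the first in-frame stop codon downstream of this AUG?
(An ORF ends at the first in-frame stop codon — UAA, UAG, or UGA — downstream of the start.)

24

Codons from position 21: AUG (21–23), UAG (24–26).
UAG is a stop codon; it begins at position 24.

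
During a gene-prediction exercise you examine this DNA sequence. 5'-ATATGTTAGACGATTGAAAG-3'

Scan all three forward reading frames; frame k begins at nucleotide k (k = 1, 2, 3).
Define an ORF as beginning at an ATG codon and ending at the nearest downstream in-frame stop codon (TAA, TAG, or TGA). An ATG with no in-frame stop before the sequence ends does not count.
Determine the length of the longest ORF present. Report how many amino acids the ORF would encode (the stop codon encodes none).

4

Frame 1: ATA TGT TAG ACG ATT GAA — no ATG→stop ORF.
Frame 2: TAT GTT AGA CGA TTG AAA — no ATG→stop ORF.
Frame 3: ATG TTA GAC GAT TGA AAG — ATG at 3, stop TGA at 15 → 15 nt.
Longest: frame 3, positions 3–17, 15 nt = 5 codons = 4 aa. → 4 amino acids.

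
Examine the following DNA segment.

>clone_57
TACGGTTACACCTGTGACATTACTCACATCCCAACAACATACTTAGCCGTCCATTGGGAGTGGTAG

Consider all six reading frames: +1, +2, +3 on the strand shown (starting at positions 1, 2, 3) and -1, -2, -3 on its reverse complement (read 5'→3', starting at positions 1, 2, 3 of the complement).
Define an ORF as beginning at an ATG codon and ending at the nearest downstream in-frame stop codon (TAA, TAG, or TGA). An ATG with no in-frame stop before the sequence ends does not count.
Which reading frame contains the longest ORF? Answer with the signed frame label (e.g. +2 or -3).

-3

Reverse complement (5'→3'): CTACCACTCCCAATGGACGGCTAAGTATGTTGTTGGGATGTGAGTAATGTCACAGGTGTAACCGTA
Frame +1: TAC GGT TAC ACC TGT GAC ATT ACT CAC ATC CCA ACA ACA TAC TTA GCC GTC CAT TGG GAG TGG TAG — no ATG→stop ORF.
Frame +2: ACG GTT ACA CCT GTG ACA TTA CTC ACA TCC CAA CAA CAT ACT TAG CCG TCC ATT GGG AGT GGT — no ATG→stop ORF.
Frame +3: CGG TTA CAC CTG TGA CAT TAC TCA CAT CCC AAC AAC ATA CTT AGC CGT CCA TTG GGA GTG GTA — no ATG→stop ORF.
Frame -1: CTA CCA CTC CCA ATG GAC GGC TAA GTA TGT TGT TGG GAT GTG AGT AAT GTC ACA GGT GTA ACC GTA — ATG at 13, stop TAA at 22 → 12 nt.
Frame -2: TAC CAC TCC CAA TGG ACG GCT AAG TAT GTT GTT GGG ATG TGA GTA ATG TCA CAG GTG TAA CCG — ATG at 38, stop TGA at 41 → 6 nt; ATG at 47, stop TAA at 59 → 15 nt.
Frame -3: ACC ACT CCC AAT GGA CGG CTA AGT ATG TTG TTG GGA TGT GAG TAA TGT CAC AGG TGT AAC CGT — ATG at 27, stop TAA at 45 → 21 nt.
Longest ORF is 21 nt in frame -3 (positions 27–47).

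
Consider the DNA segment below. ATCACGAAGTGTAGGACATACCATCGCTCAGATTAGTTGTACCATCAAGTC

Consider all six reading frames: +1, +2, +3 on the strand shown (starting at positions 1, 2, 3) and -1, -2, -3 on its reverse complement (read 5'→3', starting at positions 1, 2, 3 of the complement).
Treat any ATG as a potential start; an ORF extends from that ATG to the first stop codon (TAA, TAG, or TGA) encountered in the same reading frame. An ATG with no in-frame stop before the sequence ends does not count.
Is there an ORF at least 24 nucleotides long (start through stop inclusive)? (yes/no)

no

Reverse complement (5'→3'): GACTTGATGGTACAACTAATCTGAGCGATGGTATGTCCTACACTTCGTGAT
Frame +1: ATC ACG AAG TGT AGG ACA TAC CAT CGC TCA GAT TAG TTG TAC CAT CAA GTC — no ATG→stop ORF.
Frame +2: TCA CGA AGT GTA GGA CAT ACC ATC GCT CAG ATT AGT TGT ACC ATC AAG — no ATG→stop ORF.
Frame +3: CAC GAA GTG TAG GAC ATA CCA TCG CTC AGA TTA GTT GTA CCA TCA AGT — no ATG→stop ORF.
Frame -1: GAC TTG ATG GTA CAA CTA ATC TGA GCG ATG GTA TGT CCT ACA CTT CGT GAT — ATG at 7, stop TGA at 22 → 18 nt.
Frame -2: ACT TGA TGG TAC AAC TAA TCT GAG CGA TGG TAT GTC CTA CAC TTC GTG — no ATG→stop ORF.
Frame -3: CTT GAT GGT ACA ACT AAT CTG AGC GAT GGT ATG TCC TAC ACT TCG TGA — ATG at 33, stop TGA at 48 → 18 nt.
Largest ORF found is 18 nucleotides < 24, so no.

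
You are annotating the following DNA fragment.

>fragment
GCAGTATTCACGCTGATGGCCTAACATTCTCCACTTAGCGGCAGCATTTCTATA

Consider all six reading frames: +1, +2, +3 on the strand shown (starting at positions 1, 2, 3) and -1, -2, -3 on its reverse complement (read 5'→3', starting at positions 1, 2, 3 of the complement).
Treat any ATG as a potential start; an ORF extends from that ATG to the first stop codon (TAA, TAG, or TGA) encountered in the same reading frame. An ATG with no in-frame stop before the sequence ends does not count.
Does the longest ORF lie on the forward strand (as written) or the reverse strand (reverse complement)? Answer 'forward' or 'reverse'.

Reverse complement (5'→3'): TATAGAAATGCTGCCGCTAAGTGGAGAATGTTAGGCCATCAGCGTGAATACTGC
Frame +1: GCA GTA TTC ACG CTG ATG GCC TAA CAT TCT CCA CTT AGC GGC AGC ATT TCT ATA — ATG at 16, stop TAA at 22 → 9 nt.
Frame +2: CAG TAT TCA CGC TGA TGG CCT AAC ATT CTC CAC TTA GCG GCA GCA TTT CTA — no ATG→stop ORF.
Frame +3: AGT ATT CAC GCT GAT GGC CTA ACA TTC TCC ACT TAG CGG CAG CAT TTC TAT — no ATG→stop ORF.
Frame -1: TAT AGA AAT GCT GCC GCT AAG TGG AGA ATG TTA GGC CAT CAG CGT GAA TAC TGC — no ATG→stop ORF.
Frame -2: ATA GAA ATG CTG CCG CTA AGT GGA GAA TGT TAG GCC ATC AGC GTG AAT ACT — ATG at 8, stop TAG at 32 → 27 nt.
Frame -3: TAG AAA TGC TGC CGC TAA GTG GAG AAT GTT AGG CCA TCA GCG TGA ATA CTG — no ATG→stop ORF.
Forward-strand max 9 nt; reverse-strand max 27 nt. The reverse strand has the longer ORF.

reverse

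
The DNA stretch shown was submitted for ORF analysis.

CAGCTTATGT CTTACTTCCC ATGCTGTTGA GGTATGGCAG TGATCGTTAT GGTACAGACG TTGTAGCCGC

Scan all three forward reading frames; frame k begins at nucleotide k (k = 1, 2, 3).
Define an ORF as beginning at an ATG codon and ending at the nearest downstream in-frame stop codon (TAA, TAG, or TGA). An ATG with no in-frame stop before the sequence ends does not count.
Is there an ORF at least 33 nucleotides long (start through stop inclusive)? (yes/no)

Frame 1: CAG CTT ATG TCT TAC TTC CCA TGC TGT TGA GGT ATG GCA GTG ATC GTT ATG GTA CAG ACG TTG TAG CCG — ATG at 7, stop TGA at 28 → 24 nt; ATG at 34, stop TAG at 64 → 33 nt; ATG at 49, stop TAG at 64 → 18 nt.
Frame 2: AGC TTA TGT CTT ACT TCC CAT GCT GTT GAG GTA TGG CAG TGA TCG TTA TGG TAC AGA CGT TGT AGC CGC — no ATG→stop ORF.
Frame 3: GCT TAT GTC TTA CTT CCC ATG CTG TTG AGG TAT GGC AGT GAT CGT TAT GGT ACA GAC GTT GTA GCC — no ATG→stop ORF.
Frame 1 has an ORF of 33 nucleotides (positions 34–66) ≥ 33, so yes.

yes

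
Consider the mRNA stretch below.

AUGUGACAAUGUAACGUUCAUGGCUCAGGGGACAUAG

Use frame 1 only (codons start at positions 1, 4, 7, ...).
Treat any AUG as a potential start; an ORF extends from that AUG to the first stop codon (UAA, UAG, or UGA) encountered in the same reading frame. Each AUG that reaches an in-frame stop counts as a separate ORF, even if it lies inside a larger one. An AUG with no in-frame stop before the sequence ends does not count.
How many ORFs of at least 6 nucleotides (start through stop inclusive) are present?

Frame 1: AUG UGA CAA UGU AAC GUU CAU GGC UCA GGG GAC AUA — AUG at 1, stop UGA at 4 → 6 nt.
ORFs ≥ 6 nucleotides: frame 1 1–6 (6 nucleotides). Count = 1.

1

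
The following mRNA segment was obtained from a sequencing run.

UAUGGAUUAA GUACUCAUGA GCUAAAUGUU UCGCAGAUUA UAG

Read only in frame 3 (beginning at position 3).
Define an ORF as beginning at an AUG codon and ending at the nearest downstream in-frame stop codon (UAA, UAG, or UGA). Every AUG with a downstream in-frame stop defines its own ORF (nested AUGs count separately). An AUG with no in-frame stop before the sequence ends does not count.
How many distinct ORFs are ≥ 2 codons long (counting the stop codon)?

Frame 3: UGG AUU AAG UAC UCA UGA GCU AAA UGU UUC GCA GAU UAU — no AUG→stop ORF.
No ORF reaches 2 codons. Count = 0.

0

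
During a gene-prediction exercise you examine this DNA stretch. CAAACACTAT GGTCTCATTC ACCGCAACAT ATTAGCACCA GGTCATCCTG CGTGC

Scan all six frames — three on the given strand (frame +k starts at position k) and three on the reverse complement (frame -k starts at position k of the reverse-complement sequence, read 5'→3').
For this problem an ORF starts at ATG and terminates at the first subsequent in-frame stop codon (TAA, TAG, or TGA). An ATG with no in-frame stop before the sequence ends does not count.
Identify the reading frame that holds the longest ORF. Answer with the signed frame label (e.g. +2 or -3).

+3

Reverse complement (5'→3'): GCACGCAGGATGACCTGGTGCTAATATGTTGCGGTGAATGAGACCATAGTGTTTG
Frame +1: CAA ACA CTA TGG TCT CAT TCA CCG CAA CAT ATT AGC ACC AGG TCA TCC TGC GTG — no ATG→stop ORF.
Frame +2: AAA CAC TAT GGT CTC ATT CAC CGC AAC ATA TTA GCA CCA GGT CAT CCT GCG TGC — no ATG→stop ORF.
Frame +3: AAC ACT ATG GTC TCA TTC ACC GCA ACA TAT TAG CAC CAG GTC ATC CTG CGT — ATG at 9, stop TAG at 33 → 27 nt.
Frame -1: GCA CGC AGG ATG ACC TGG TGC TAA TAT GTT GCG GTG AAT GAG ACC ATA GTG TTT — ATG at 10, stop TAA at 22 → 15 nt.
Frame -2: CAC GCA GGA TGA CCT GGT GCT AAT ATG TTG CGG TGA ATG AGA CCA TAG TGT TTG — ATG at 26, stop TGA at 35 → 12 nt; ATG at 38, stop TAG at 47 → 12 nt.
Frame -3: ACG CAG GAT GAC CTG GTG CTA ATA TGT TGC GGT GAA TGA GAC CAT AGT GTT — no ATG→stop ORF.
Longest ORF is 27 nt in frame +3 (positions 9–35).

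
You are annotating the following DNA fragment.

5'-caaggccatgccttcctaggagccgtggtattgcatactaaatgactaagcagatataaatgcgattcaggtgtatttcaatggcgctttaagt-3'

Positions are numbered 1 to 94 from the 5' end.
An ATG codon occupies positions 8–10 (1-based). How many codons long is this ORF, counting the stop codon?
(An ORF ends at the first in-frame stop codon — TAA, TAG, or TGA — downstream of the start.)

4

Codons from position 8: ATG (8–10), CCT (11–13), TCC (14–16), TAG (17–19).
TAG is the first in-frame stop; that's 4 codons including the stop.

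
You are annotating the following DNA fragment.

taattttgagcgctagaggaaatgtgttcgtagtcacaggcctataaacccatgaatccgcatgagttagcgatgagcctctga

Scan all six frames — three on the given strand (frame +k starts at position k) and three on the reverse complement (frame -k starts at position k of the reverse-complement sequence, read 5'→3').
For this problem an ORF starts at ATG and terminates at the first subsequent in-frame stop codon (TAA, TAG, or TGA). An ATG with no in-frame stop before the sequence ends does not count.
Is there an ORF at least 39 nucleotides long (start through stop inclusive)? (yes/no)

Reverse complement (5'→3'): TCAGAGGCTCATCGCTAACTCATGCGGATTCATGGGTTTATAGGCCTGTGACTACGAACACATTTCCTCTAGCGCTCAAAATTA
Frame +1: TAA TTT TGA GCG CTA GAG GAA ATG TGT TCG TAG TCA CAG GCC TAT AAA CCC ATG AAT CCG CAT GAG TTA GCG ATG AGC CTC TGA — ATG at 22, stop TAG at 31 → 12 nt; ATG at 52, stop TGA at 82 → 33 nt; ATG at 73, stop TGA at 82 → 12 nt.
Frame +2: AAT TTT GAG CGC TAG AGG AAA TGT GTT CGT AGT CAC AGG CCT ATA AAC CCA TGA ATC CGC ATG AGT TAG CGA TGA GCC TCT — ATG at 62, stop TAG at 68 → 9 nt.
Frame +3: ATT TTG AGC GCT AGA GGA AAT GTG TTC GTA GTC ACA GGC CTA TAA ACC CAT GAA TCC GCA TGA GTT AGC GAT GAG CCT CTG — no ATG→stop ORF.
Frame -1: TCA GAG GCT CAT CGC TAA CTC ATG CGG ATT CAT GGG TTT ATA GGC CTG TGA CTA CGA ACA CAT TTC CTC TAG CGC TCA AAA TTA — ATG at 22, stop TGA at 49 → 30 nt.
Frame -2: CAG AGG CTC ATC GCT AAC TCA TGC GGA TTC ATG GGT TTA TAG GCC TGT GAC TAC GAA CAC ATT TCC TCT AGC GCT CAA AAT — ATG at 32, stop TAG at 41 → 12 nt.
Frame -3: AGA GGC TCA TCG CTA ACT CAT GCG GAT TCA TGG GTT TAT AGG CCT GTG ACT ACG AAC ACA TTT CCT CTA GCG CTC AAA ATT — no ATG→stop ORF.
Largest ORF found is 33 nucleotides < 39, so no.

no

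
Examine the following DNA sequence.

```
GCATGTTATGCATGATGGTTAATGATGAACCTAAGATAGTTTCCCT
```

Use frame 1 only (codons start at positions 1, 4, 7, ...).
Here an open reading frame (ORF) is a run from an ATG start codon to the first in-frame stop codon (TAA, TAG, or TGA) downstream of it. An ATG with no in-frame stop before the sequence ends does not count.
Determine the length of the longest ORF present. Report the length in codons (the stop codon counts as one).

Frame 1: GCA TGT TAT GCA TGA TGG TTA ATG ATG AAC CTA AGA TAG TTT CCC — ATG at 22, stop TAG at 37 → 18 nt; ATG at 25, stop TAG at 37 → 15 nt.
Longest: frame 1, positions 22–39, 18 nt = 6 codons = 5 aa. → 6 codons.

6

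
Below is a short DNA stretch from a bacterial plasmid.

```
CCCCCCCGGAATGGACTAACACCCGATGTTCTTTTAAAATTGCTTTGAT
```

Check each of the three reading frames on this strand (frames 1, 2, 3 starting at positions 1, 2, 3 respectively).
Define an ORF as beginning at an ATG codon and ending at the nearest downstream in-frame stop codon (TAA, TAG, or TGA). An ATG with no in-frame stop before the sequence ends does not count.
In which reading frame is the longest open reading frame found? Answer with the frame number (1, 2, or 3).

2

Frame 1: CCC CCC CGG AAT GGA CTA ACA CCC GAT GTT CTT TTA AAA TTG CTT TGA — no ATG→stop ORF.
Frame 2: CCC CCC GGA ATG GAC TAA CAC CCG ATG TTC TTT TAA AAT TGC TTT GAT — ATG at 11, stop TAA at 17 → 9 nt; ATG at 26, stop TAA at 35 → 12 nt.
Frame 3: CCC CCG GAA TGG ACT AAC ACC CGA TGT TCT TTT AAA ATT GCT TTG — no ATG→stop ORF.
Longest ORF is 12 nt in frame 2 (positions 26–37).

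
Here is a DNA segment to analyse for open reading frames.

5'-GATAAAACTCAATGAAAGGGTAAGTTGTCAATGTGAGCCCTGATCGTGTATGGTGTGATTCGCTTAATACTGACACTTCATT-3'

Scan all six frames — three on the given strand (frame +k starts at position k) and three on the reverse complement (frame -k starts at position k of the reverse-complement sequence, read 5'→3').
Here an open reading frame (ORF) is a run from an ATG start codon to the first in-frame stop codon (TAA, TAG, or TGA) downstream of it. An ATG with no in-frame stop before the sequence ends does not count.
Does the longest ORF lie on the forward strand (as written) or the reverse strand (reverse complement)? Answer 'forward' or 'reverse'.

reverse

Reverse complement (5'→3'): AATGAAGTGTCAGTATTAAGCGAATCACACCATACACGATCAGGGCTCACATTGACAACTTACCCTTTCATTGAGTTTTATC
Frame +1: GAT AAA ACT CAA TGA AAG GGT AAG TTG TCA ATG TGA GCC CTG ATC GTG TAT GGT GTG ATT CGC TTA ATA CTG ACA CTT CAT — ATG at 31, stop TGA at 34 → 6 nt.
Frame +2: ATA AAA CTC AAT GAA AGG GTA AGT TGT CAA TGT GAG CCC TGA TCG TGT ATG GTG TGA TTC GCT TAA TAC TGA CAC TTC ATT — ATG at 50, stop TGA at 56 → 9 nt.
Frame +3: TAA AAC TCA ATG AAA GGG TAA GTT GTC AAT GTG AGC CCT GAT CGT GTA TGG TGT GAT TCG CTT AAT ACT GAC ACT TCA — ATG at 12, stop TAA at 21 → 12 nt.
Frame -1: AAT GAA GTG TCA GTA TTA AGC GAA TCA CAC CAT ACA CGA TCA GGG CTC ACA TTG ACA ACT TAC CCT TTC ATT GAG TTT TAT — no ATG→stop ORF.
Frame -2: ATG AAG TGT CAG TAT TAA GCG AAT CAC ACC ATA CAC GAT CAG GGC TCA CAT TGA CAA CTT ACC CTT TCA TTG AGT TTT ATC — ATG at 2, stop TAA at 17 → 18 nt.
Frame -3: TGA AGT GTC AGT ATT AAG CGA ATC ACA CCA TAC ACG ATC AGG GCT CAC ATT GAC AAC TTA CCC TTT CAT TGA GTT TTA — no ATG→stop ORF.
Forward-strand max 12 nt; reverse-strand max 18 nt. The reverse strand has the longer ORF.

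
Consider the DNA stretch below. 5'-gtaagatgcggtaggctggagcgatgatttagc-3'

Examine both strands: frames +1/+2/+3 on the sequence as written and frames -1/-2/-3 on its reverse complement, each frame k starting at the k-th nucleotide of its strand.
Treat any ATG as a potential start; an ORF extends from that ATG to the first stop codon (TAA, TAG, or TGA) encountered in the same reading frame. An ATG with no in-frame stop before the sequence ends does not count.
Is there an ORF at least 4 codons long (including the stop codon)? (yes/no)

no

Reverse complement (5'→3'): GCTAAATCATCGCTCCAGCCTACCGCATCTTAC
Frame +1: GTA AGA TGC GGT AGG CTG GAG CGA TGA TTT AGC — no ATG→stop ORF.
Frame +2: TAA GAT GCG GTA GGC TGG AGC GAT GAT TTA — no ATG→stop ORF.
Frame +3: AAG ATG CGG TAG GCT GGA GCG ATG ATT TAG — ATG at 6, stop TAG at 12 → 9 nt; ATG at 24, stop TAG at 30 → 9 nt.
Frame -1: GCT AAA TCA TCG CTC CAG CCT ACC GCA TCT TAC — no ATG→stop ORF.
Frame -2: CTA AAT CAT CGC TCC AGC CTA CCG CAT CTT — no ATG→stop ORF.
Frame -3: TAA ATC ATC GCT CCA GCC TAC CGC ATC TTA — no ATG→stop ORF.
Largest ORF found is 3 codons < 4, so no.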